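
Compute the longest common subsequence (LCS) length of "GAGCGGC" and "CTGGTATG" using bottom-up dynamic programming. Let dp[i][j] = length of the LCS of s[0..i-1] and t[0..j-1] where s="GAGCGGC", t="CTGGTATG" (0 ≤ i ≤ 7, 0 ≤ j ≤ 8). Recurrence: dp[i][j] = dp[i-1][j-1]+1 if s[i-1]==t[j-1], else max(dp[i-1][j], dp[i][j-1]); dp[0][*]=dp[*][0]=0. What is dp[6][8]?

   ''  C  T  G  G  T  A  T  G
''  0  0  0  0  0  0  0  0  0
 G  0  0  0  1  1  1  1  1  1
 A  0  0  0  1  1  1  2  2  2
 G  0  0  0  1  2  2  2  2  3
 C  0  1  1  1  2  2  2  2  3
 G  0  1  1  2  2  2  2  2  3
 G  0  1  1  2  3  3  3  3  3
 C  0  1  1  2  3  3  3  3  3

3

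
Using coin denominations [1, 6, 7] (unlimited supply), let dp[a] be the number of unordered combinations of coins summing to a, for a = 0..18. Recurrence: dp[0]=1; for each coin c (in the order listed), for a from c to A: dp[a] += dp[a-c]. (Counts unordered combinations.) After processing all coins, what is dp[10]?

after  coin     0     1     2     3     4     5     6     7     8     9    10    11    12    13    14    15    16    17    18
          1     1     1     1     1     1     1     1     1     1     1     1     1     1     1     1     1     1     1     1
          6     1     1     1     1     1     1     2     2     2     2     2     2     3     3     3     3     3     3     4
          7     1     1     1     1     1     1     2     3     3     3     3     3     4     5     6     6     6     6     7

3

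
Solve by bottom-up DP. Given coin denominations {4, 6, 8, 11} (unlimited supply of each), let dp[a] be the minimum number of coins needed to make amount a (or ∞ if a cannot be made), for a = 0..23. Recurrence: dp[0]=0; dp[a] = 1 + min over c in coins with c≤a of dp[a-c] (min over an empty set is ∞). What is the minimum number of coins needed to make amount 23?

 a  0  1  2  3  4  5  6  7  8  9 10 11 12 13 14 15 16 17 18 19 20 21 22 23
dp  0  -  -  -  1  -  1  -  1  -  2  1  2  -  2  2  2  2  3  2  3  3  2  3
(- denotes ∞ / unreachable)

3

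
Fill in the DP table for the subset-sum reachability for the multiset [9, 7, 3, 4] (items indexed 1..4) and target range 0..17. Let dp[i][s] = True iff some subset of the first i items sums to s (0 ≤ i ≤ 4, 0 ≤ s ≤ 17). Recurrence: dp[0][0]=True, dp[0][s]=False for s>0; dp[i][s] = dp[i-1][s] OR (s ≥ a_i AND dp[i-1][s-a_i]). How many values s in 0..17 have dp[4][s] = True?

i\s   0   1   2   3   4   5   6   7   8   9  10  11  12  13  14  15  16  17
  0   T   F   F   F   F   F   F   F   F   F   F   F   F   F   F   F   F   F
  1   T   F   F   F   F   F   F   F   F   T   F   F   F   F   F   F   F   F
  2   T   F   F   F   F   F   F   T   F   T   F   F   F   F   F   F   T   F
  3   T   F   F   T   F   F   F   T   F   T   T   F   T   F   F   F   T   F
  4   T   F   F   T   T   F   F   T   F   T   T   T   T   T   T   F   T   F

11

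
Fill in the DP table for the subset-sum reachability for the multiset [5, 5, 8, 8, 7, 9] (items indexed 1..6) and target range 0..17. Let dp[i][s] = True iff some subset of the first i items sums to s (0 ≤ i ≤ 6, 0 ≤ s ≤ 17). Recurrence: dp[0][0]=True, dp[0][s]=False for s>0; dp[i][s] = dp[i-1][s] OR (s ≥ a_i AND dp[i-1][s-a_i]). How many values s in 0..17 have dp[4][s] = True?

6

i\s   0   1   2   3   4   5   6   7   8   9  10  11  12  13  14  15  16  17
  0   T   F   F   F   F   F   F   F   F   F   F   F   F   F   F   F   F   F
  1   T   F   F   F   F   T   F   F   F   F   F   F   F   F   F   F   F   F
  2   T   F   F   F   F   T   F   F   F   F   T   F   F   F   F   F   F   F
  3   T   F   F   F   F   T   F   F   T   F   T   F   F   T   F   F   F   F
  4   T   F   F   F   F   T   F   F   T   F   T   F   F   T   F   F   T   F
  5   T   F   F   F   F   T   F   T   T   F   T   F   T   T   F   T   T   T
  6   T   F   F   F   F   T   F   T   T   T   T   F   T   T   T   T   T   T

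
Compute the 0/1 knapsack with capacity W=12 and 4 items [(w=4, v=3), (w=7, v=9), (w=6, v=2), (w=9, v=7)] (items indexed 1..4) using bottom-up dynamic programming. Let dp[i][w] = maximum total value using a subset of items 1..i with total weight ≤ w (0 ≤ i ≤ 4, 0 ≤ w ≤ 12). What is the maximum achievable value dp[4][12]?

i\w   0   1   2   3   4   5   6   7   8   9  10  11  12
  0   0   0   0   0   0   0   0   0   0   0   0   0   0
  1   0   0   0   0   3   3   3   3   3   3   3   3   3
  2   0   0   0   0   3   3   3   9   9   9   9  12  12
  3   0   0   0   0   3   3   3   9   9   9   9  12  12
  4   0   0   0   0   3   3   3   9   9   9   9  12  12

12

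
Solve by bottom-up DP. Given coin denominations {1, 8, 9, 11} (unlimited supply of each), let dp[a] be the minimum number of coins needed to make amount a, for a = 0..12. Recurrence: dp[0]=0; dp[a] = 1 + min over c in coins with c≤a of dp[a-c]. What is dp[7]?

7

 a  0  1  2  3  4  5  6  7  8  9 10 11 12
dp  0  1  2  3  4  5  6  7  1  1  2  1  2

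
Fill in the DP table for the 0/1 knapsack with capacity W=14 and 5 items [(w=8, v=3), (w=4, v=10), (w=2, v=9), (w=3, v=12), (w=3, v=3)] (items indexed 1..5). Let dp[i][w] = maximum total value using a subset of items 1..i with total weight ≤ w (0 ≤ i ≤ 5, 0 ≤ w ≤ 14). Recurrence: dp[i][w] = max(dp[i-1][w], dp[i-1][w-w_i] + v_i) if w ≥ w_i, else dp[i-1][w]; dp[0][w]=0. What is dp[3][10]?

19

i\w   0   1   2   3   4   5   6   7   8   9  10  11  12  13  14
  0   0   0   0   0   0   0   0   0   0   0   0   0   0   0   0
  1   0   0   0   0   0   0   0   0   3   3   3   3   3   3   3
  2   0   0   0   0  10  10  10  10  10  10  10  10  13  13  13
  3   0   0   9   9  10  10  19  19  19  19  19  19  19  19  22
  4   0   0   9  12  12  21  21  22  22  31  31  31  31  31  31
  5   0   0   9  12  12  21  21  22  24  31  31  31  34  34  34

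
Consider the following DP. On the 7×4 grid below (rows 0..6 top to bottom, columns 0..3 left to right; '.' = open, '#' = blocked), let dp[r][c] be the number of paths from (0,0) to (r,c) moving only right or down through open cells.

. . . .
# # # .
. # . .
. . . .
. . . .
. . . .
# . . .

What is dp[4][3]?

1

r\c   0   1   2   3
  0   1   1   1   1
  1   0   0   0   1
  2   0   0   0   1
  3   0   0   0   1
  4   0   0   0   1
  5   0   0   0   1
  6   0   0   0   1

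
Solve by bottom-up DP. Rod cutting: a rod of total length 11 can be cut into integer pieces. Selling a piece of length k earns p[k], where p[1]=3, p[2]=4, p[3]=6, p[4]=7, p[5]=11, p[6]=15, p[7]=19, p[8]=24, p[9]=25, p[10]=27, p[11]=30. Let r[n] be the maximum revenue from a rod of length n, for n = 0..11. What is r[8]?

   n    0    1    2    3    4    5    6    7    8    9   10   11
r[n]    0    3    6    9   12   15   18   21   24   27   30   33

24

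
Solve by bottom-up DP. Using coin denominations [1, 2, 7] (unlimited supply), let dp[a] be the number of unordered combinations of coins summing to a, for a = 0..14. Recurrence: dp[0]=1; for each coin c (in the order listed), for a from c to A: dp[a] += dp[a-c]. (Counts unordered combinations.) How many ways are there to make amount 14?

after  coin     0     1     2     3     4     5     6     7     8     9    10    11    12    13    14
          1     1     1     1     1     1     1     1     1     1     1     1     1     1     1     1
          2     1     1     2     2     3     3     4     4     5     5     6     6     7     7     8
          7     1     1     2     2     3     3     4     5     6     7     8     9    10    11    13

13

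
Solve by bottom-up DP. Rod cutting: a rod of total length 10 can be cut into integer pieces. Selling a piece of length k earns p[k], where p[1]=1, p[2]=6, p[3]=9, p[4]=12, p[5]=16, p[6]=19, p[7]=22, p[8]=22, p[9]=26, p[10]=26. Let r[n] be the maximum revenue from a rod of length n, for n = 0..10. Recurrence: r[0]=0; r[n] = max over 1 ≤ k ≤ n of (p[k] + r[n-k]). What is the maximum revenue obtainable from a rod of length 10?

32

   n    0    1    2    3    4    5    6    7    8    9   10
r[n]    0    1    6    9   12   16   19   22   25   28   32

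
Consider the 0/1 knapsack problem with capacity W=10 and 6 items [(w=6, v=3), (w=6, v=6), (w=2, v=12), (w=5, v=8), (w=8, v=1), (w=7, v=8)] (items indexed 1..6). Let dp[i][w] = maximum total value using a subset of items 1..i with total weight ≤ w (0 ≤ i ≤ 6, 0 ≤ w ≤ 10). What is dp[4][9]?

i\w   0   1   2   3   4   5   6   7   8   9  10
  0   0   0   0   0   0   0   0   0   0   0   0
  1   0   0   0   0   0   0   3   3   3   3   3
  2   0   0   0   0   0   0   6   6   6   6   6
  3   0   0  12  12  12  12  12  12  18  18  18
  4   0   0  12  12  12  12  12  20  20  20  20
  5   0   0  12  12  12  12  12  20  20  20  20
  6   0   0  12  12  12  12  12  20  20  20  20

20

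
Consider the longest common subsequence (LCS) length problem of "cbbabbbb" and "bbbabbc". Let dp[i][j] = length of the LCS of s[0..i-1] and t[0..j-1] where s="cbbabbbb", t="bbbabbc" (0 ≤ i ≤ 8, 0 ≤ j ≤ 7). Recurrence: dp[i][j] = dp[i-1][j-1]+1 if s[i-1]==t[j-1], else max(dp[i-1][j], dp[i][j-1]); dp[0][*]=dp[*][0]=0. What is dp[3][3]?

2

   ''  b  b  b  a  b  b  c
''  0  0  0  0  0  0  0  0
 c  0  0  0  0  0  0  0  1
 b  0  1  1  1  1  1  1  1
 b  0  1  2  2  2  2  2  2
 a  0  1  2  2  3  3  3  3
 b  0  1  2  3  3  4  4  4
 b  0  1  2  3  3  4  5  5
 b  0  1  2  3  3  4  5  5
 b  0  1  2  3  3  4  5  5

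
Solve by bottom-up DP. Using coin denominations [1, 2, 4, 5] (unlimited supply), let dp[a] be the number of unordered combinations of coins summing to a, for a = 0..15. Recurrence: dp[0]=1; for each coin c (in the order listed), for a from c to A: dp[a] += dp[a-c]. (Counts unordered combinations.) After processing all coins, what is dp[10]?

after  coin     0     1     2     3     4     5     6     7     8     9    10    11    12    13    14    15
          1     1     1     1     1     1     1     1     1     1     1     1     1     1     1     1     1
          2     1     1     2     2     3     3     4     4     5     5     6     6     7     7     8     8
          4     1     1     2     2     4     4     6     6     9     9    12    12    16    16    20    20
          5     1     1     2     2     4     5     7     8    11    13    17    19    24    27    33    37

17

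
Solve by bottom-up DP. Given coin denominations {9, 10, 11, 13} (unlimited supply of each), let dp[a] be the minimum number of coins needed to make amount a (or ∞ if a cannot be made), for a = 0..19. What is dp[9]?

 a  0  1  2  3  4  5  6  7  8  9 10 11 12 13 14 15 16 17 18 19
dp  0  -  -  -  -  -  -  -  -  1  1  1  -  1  -  -  -  -  2  2
(- denotes ∞ / unreachable)

1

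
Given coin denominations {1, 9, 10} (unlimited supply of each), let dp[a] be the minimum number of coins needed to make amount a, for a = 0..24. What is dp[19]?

 a  0  1  2  3  4  5  6  7  8  9 10 11 12 13 14 15 16 17 18 19 20 21 22 23 24
dp  0  1  2  3  4  5  6  7  8  1  1  2  3  4  5  6  7  8  2  2  2  3  4  5  6

2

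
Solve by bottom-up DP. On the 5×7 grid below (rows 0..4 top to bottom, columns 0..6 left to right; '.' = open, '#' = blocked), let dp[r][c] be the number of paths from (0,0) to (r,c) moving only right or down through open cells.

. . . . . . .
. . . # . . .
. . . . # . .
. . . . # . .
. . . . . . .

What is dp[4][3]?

r\c   0   1   2   3   4   5   6
  0   1   1   1   1   1   1   1
  1   1   2   3   0   1   2   3
  2   1   3   6   6   0   2   5
  3   1   4  10  16   0   2   7
  4   1   5  15  31  31  33  40

31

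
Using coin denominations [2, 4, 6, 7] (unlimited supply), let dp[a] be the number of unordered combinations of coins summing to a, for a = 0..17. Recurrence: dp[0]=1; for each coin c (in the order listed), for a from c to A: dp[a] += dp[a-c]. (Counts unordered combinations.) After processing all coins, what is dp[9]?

1

after  coin     0     1     2     3     4     5     6     7     8     9    10    11    12    13    14    15    16    17
          2     1     0     1     0     1     0     1     0     1     0     1     0     1     0     1     0     1     0
          4     1     0     1     0     2     0     2     0     3     0     3     0     4     0     4     0     5     0
          6     1     0     1     0     2     0     3     0     4     0     5     0     7     0     8     0    10     0
          7     1     0     1     0     2     0     3     1     4     1     5     2     7     3     9     4    11     5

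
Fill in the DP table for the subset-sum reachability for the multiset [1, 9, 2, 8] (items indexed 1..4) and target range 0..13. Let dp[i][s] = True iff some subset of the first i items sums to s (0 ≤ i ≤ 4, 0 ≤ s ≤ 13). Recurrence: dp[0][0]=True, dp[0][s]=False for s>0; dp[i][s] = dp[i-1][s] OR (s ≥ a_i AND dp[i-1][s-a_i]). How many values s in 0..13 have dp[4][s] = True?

9

i\s   0   1   2   3   4   5   6   7   8   9  10  11  12  13
  0   T   F   F   F   F   F   F   F   F   F   F   F   F   F
  1   T   T   F   F   F   F   F   F   F   F   F   F   F   F
  2   T   T   F   F   F   F   F   F   F   T   T   F   F   F
  3   T   T   T   T   F   F   F   F   F   T   T   T   T   F
  4   T   T   T   T   F   F   F   F   T   T   T   T   T   F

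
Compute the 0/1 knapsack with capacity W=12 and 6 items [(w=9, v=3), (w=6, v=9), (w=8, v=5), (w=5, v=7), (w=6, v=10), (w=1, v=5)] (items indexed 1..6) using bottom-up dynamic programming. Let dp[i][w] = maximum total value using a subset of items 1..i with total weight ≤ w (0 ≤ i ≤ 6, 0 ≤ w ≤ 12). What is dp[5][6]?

i\w   0   1   2   3   4   5   6   7   8   9  10  11  12
  0   0   0   0   0   0   0   0   0   0   0   0   0   0
  1   0   0   0   0   0   0   0   0   0   3   3   3   3
  2   0   0   0   0   0   0   9   9   9   9   9   9   9
  3   0   0   0   0   0   0   9   9   9   9   9   9   9
  4   0   0   0   0   0   7   9   9   9   9   9  16  16
  5   0   0   0   0   0   7  10  10  10  10  10  17  19
  6   0   5   5   5   5   7  12  15  15  15  15  17  22

10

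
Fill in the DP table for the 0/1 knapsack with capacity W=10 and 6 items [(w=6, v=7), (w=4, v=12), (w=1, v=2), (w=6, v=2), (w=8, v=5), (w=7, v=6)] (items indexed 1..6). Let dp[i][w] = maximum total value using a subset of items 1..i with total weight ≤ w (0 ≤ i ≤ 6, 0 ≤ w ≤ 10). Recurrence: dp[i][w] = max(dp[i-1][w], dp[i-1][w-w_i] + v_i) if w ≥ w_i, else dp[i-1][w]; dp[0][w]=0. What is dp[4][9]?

14

i\w   0   1   2   3   4   5   6   7   8   9  10
  0   0   0   0   0   0   0   0   0   0   0   0
  1   0   0   0   0   0   0   7   7   7   7   7
  2   0   0   0   0  12  12  12  12  12  12  19
  3   0   2   2   2  12  14  14  14  14  14  19
  4   0   2   2   2  12  14  14  14  14  14  19
  5   0   2   2   2  12  14  14  14  14  14  19
  6   0   2   2   2  12  14  14  14  14  14  19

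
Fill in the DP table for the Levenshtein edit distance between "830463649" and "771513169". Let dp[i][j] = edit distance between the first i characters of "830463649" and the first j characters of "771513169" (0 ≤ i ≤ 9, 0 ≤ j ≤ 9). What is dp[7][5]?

   ''  7  7  1  5  1  3  1  6  9
''  0  1  2  3  4  5  6  7  8  9
 8  1  1  2  3  4  5  6  7  8  9
 3  2  2  2  3  4  5  5  6  7  8
 0  3  3  3  3  4  5  6  6  7  8
 4  4  4  4  4  4  5  6  7  7  8
 6  5  5  5  5  5  5  6  7  7  8
 3  6  6  6  6  6  6  5  6  7  8
 6  7  7  7  7  7  7  6  6  6  7
 4  8  8  8  8  8  8  7  7  7  7
 9  9  9  9  9  9  9  8  8  8  7

7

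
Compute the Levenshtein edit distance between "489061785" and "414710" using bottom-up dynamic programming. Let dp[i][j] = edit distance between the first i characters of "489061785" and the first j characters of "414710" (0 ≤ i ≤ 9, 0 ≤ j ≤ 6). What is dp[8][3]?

   ''  4  1  4  7  1  0
''  0  1  2  3  4  5  6
 4  1  0  1  2  3  4  5
 8  2  1  1  2  3  4  5
 9  3  2  2  2  3  4  5
 0  4  3  3  3  3  4  4
 6  5  4  4  4  4  4  5
 1  6  5  4  5  5  4  5
 7  7  6  5  5  5  5  5
 8  8  7  6  6  6  6  6
 5  9  8  7  7  7  7  7

6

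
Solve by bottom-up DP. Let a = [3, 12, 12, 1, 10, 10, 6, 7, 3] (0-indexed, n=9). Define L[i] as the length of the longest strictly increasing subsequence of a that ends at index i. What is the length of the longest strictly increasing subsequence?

   i    0    1    2    3    4    5    6    7    8
a[i]    3   12   12    1   10   10    6    7    3
L[i]    1    2    2    1    2    2    2    3    2

3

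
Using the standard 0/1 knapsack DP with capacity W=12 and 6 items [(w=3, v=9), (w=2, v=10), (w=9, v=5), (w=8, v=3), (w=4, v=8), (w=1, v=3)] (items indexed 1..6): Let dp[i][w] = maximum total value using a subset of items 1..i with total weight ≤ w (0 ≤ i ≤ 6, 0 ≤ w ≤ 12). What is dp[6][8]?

i\w   0   1   2   3   4   5   6   7   8   9  10  11  12
  0   0   0   0   0   0   0   0   0   0   0   0   0   0
  1   0   0   0   9   9   9   9   9   9   9   9   9   9
  2   0   0  10  10  10  19  19  19  19  19  19  19  19
  3   0   0  10  10  10  19  19  19  19  19  19  19  19
  4   0   0  10  10  10  19  19  19  19  19  19  19  19
  5   0   0  10  10  10  19  19  19  19  27  27  27  27
  6   0   3  10  13  13  19  22  22  22  27  30  30  30

22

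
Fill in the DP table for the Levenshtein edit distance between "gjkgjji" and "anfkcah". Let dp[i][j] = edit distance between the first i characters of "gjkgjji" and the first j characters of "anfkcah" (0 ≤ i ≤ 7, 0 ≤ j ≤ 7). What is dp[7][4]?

   ''  a  n  f  k  c  a  h
''  0  1  2  3  4  5  6  7
 g  1  1  2  3  4  5  6  7
 j  2  2  2  3  4  5  6  7
 k  3  3  3  3  3  4  5  6
 g  4  4  4  4  4  4  5  6
 j  5  5  5  5  5  5  5  6
 j  6  6  6  6  6  6  6  6
 i  7  7  7  7  7  7  7  7

7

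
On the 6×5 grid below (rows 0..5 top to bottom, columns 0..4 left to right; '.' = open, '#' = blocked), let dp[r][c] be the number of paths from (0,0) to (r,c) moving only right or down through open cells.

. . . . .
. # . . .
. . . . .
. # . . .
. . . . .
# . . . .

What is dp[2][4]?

r\c   0   1   2   3   4
  0   1   1   1   1   1
  1   1   0   1   2   3
  2   1   1   2   4   7
  3   1   0   2   6  13
  4   1   1   3   9  22
  5   0   1   4  13  35

7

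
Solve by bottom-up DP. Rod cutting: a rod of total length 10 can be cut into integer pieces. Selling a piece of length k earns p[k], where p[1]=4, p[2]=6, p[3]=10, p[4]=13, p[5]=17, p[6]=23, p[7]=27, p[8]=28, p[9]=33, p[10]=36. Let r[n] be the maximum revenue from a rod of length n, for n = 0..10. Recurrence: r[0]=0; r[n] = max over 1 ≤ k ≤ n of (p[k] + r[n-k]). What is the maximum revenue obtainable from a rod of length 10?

40

   n    0    1    2    3    4    5    6    7    8    9   10
r[n]    0    4    8   12   16   20   24   28   32   36   40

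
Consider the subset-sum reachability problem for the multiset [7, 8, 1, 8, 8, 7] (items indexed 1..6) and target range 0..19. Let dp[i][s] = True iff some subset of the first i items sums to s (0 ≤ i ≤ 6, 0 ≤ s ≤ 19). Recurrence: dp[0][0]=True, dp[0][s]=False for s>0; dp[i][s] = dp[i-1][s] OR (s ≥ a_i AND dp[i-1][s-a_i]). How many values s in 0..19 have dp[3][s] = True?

7

i\s   0   1   2   3   4   5   6   7   8   9  10  11  12  13  14  15  16  17  18  19
  0   T   F   F   F   F   F   F   F   F   F   F   F   F   F   F   F   F   F   F   F
  1   T   F   F   F   F   F   F   T   F   F   F   F   F   F   F   F   F   F   F   F
  2   T   F   F   F   F   F   F   T   T   F   F   F   F   F   F   T   F   F   F   F
  3   T   T   F   F   F   F   F   T   T   T   F   F   F   F   F   T   T   F   F   F
  4   T   T   F   F   F   F   F   T   T   T   F   F   F   F   F   T   T   T   F   F
  5   T   T   F   F   F   F   F   T   T   T   F   F   F   F   F   T   T   T   F   F
  6   T   T   F   F   F   F   F   T   T   T   F   F   F   F   T   T   T   T   F   F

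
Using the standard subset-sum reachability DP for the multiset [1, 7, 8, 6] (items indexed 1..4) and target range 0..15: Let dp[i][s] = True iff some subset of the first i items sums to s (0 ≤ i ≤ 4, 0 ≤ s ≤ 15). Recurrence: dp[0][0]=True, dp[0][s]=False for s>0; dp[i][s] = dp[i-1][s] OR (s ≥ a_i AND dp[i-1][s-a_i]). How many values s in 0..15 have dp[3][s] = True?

i\s   0   1   2   3   4   5   6   7   8   9  10  11  12  13  14  15
  0   T   F   F   F   F   F   F   F   F   F   F   F   F   F   F   F
  1   T   T   F   F   F   F   F   F   F   F   F   F   F   F   F   F
  2   T   T   F   F   F   F   F   T   T   F   F   F   F   F   F   F
  3   T   T   F   F   F   F   F   T   T   T   F   F   F   F   F   T
  4   T   T   F   F   F   F   T   T   T   T   F   F   F   T   T   T

6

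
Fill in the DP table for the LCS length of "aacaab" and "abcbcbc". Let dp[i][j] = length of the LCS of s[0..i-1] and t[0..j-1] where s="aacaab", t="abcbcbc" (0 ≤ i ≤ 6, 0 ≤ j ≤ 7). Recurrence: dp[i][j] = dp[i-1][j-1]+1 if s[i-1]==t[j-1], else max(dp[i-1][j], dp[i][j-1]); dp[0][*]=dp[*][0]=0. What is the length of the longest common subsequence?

   ''  a  b  c  b  c  b  c
''  0  0  0  0  0  0  0  0
 a  0  1  1  1  1  1  1  1
 a  0  1  1  1  1  1  1  1
 c  0  1  1  2  2  2  2  2
 a  0  1  1  2  2  2  2  2
 a  0  1  1  2  2  2  2  2
 b  0  1  2  2  3  3  3  3

3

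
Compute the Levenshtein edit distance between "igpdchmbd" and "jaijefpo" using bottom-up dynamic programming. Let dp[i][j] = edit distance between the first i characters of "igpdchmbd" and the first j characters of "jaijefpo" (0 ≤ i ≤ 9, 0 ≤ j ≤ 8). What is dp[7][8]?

8

   ''  j  a  i  j  e  f  p  o
''  0  1  2  3  4  5  6  7  8
 i  1  1  2  2  3  4  5  6  7
 g  2  2  2  3  3  4  5  6  7
 p  3  3  3  3  4  4  5  5  6
 d  4  4  4  4  4  5  5  6  6
 c  5  5  5  5  5  5  6  6  7
 h  6  6  6  6  6  6  6  7  7
 m  7  7  7  7  7  7  7  7  8
 b  8  8  8  8  8  8  8  8  8
 d  9  9  9  9  9  9  9  9  9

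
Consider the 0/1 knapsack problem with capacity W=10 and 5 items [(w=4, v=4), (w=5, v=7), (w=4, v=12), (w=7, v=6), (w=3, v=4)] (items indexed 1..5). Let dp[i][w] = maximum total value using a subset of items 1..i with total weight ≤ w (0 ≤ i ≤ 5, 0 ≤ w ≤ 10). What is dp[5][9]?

19

i\w   0   1   2   3   4   5   6   7   8   9  10
  0   0   0   0   0   0   0   0   0   0   0   0
  1   0   0   0   0   4   4   4   4   4   4   4
  2   0   0   0   0   4   7   7   7   7  11  11
  3   0   0   0   0  12  12  12  12  16  19  19
  4   0   0   0   0  12  12  12  12  16  19  19
  5   0   0   0   4  12  12  12  16  16  19  19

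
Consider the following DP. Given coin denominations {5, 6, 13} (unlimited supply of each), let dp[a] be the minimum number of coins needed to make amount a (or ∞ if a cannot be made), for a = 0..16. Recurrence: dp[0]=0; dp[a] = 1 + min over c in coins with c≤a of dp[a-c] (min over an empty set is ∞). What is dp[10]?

2

 a  0  1  2  3  4  5  6  7  8  9 10 11 12 13 14 15 16
dp  0  -  -  -  -  1  1  -  -  -  2  2  2  1  -  3  3
(- denotes ∞ / unreachable)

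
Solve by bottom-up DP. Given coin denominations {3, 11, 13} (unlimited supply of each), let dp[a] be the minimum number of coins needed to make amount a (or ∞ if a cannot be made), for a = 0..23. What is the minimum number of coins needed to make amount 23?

 a  0  1  2  3  4  5  6  7  8  9 10 11 12 13 14 15 16 17 18 19 20 21 22 23
dp  0  -  -  1  -  -  2  -  -  3  -  1  4  1  2  5  2  3  6  3  4  7  2  5
(- denotes ∞ / unreachable)

5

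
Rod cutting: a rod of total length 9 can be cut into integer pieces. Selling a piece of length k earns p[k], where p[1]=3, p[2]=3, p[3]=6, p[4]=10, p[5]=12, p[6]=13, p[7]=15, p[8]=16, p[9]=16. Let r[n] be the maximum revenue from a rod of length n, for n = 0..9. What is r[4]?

   n    0    1    2    3    4    5    6    7    8    9
r[n]    0    3    6    9   12   15   18   21   24   27

12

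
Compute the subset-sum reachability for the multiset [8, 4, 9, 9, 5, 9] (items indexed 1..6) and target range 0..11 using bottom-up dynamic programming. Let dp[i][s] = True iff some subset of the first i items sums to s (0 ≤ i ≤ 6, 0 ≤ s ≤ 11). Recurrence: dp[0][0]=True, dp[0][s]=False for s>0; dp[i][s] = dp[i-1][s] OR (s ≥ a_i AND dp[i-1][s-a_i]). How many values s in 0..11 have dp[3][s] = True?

i\s   0   1   2   3   4   5   6   7   8   9  10  11
  0   T   F   F   F   F   F   F   F   F   F   F   F
  1   T   F   F   F   F   F   F   F   T   F   F   F
  2   T   F   F   F   T   F   F   F   T   F   F   F
  3   T   F   F   F   T   F   F   F   T   T   F   F
  4   T   F   F   F   T   F   F   F   T   T   F   F
  5   T   F   F   F   T   T   F   F   T   T   F   F
  6   T   F   F   F   T   T   F   F   T   T   F   F

4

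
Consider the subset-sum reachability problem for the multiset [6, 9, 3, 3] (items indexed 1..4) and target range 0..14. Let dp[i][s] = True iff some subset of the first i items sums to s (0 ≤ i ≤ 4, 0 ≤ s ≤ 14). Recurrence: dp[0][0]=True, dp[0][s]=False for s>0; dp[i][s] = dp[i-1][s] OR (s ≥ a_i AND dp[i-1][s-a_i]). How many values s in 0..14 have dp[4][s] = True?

i\s   0   1   2   3   4   5   6   7   8   9  10  11  12  13  14
  0   T   F   F   F   F   F   F   F   F   F   F   F   F   F   F
  1   T   F   F   F   F   F   T   F   F   F   F   F   F   F   F
  2   T   F   F   F   F   F   T   F   F   T   F   F   F   F   F
  3   T   F   F   T   F   F   T   F   F   T   F   F   T   F   F
  4   T   F   F   T   F   F   T   F   F   T   F   F   T   F   F

5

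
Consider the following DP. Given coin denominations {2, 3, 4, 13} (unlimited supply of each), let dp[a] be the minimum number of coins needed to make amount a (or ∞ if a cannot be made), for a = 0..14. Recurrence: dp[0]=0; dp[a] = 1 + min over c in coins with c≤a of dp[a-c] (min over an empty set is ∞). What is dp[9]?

3

 a  0  1  2  3  4  5  6  7  8  9 10 11 12 13 14
dp  0  -  1  1  1  2  2  2  2  3  3  3  3  1  4
(- denotes ∞ / unreachable)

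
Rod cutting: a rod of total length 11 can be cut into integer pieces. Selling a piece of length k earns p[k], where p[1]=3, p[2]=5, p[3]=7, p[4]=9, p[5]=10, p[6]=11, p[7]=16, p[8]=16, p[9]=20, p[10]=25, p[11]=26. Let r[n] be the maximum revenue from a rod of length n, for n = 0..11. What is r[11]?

33

   n    0    1    2    3    4    5    6    7    8    9   10   11
r[n]    0    3    6    9   12   15   18   21   24   27   30   33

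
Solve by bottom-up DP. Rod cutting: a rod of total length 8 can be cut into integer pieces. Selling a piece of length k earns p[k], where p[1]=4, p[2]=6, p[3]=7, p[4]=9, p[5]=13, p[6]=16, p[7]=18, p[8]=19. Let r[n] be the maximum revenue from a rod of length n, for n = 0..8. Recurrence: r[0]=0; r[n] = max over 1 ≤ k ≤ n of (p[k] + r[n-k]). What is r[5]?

   n    0    1    2    3    4    5    6    7    8
r[n]    0    4    8   12   16   20   24   28   32

20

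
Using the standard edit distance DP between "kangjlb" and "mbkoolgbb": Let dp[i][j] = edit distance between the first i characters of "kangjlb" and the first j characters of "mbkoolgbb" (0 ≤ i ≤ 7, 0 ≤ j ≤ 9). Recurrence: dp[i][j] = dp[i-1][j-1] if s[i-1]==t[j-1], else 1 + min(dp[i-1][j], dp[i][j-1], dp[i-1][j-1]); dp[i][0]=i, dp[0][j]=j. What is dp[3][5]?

   ''  m  b  k  o  o  l  g  b  b
''  0  1  2  3  4  5  6  7  8  9
 k  1  1  2  2  3  4  5  6  7  8
 a  2  2  2  3  3  4  5  6  7  8
 n  3  3  3  3  4  4  5  6  7  8
 g  4  4  4  4  4  5  5  5  6  7
 j  5  5  5  5  5  5  6  6  6  7
 l  6  6  6  6  6  6  5  6  7  7
 b  7  7  6  7  7  7  6  6  6  7

4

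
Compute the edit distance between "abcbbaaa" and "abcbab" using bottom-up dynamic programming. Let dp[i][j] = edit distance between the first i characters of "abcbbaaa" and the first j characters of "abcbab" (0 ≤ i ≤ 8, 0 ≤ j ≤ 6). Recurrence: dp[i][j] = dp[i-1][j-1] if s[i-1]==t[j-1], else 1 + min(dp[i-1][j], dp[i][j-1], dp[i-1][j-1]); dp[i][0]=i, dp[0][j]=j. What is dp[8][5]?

   ''  a  b  c  b  a  b
''  0  1  2  3  4  5  6
 a  1  0  1  2  3  4  5
 b  2  1  0  1  2  3  4
 c  3  2  1  0  1  2  3
 b  4  3  2  1  0  1  2
 b  5  4  3  2  1  1  1
 a  6  5  4  3  2  1  2
 a  7  6  5  4  3  2  2
 a  8  7  6  5  4  3  3

3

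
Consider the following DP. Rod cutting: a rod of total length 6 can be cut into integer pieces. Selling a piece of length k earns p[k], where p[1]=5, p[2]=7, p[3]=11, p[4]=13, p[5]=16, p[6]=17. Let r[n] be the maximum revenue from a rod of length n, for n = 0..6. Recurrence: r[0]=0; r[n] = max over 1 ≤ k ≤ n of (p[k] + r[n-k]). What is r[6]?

   n    0    1    2    3    4    5    6
r[n]    0    5   10   15   20   25   30

30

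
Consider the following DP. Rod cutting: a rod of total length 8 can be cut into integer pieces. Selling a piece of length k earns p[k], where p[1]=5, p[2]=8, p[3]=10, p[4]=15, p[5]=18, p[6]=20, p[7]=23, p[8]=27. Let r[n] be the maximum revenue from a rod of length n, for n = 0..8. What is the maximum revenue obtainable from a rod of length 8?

   n    0    1    2    3    4    5    6    7    8
r[n]    0    5   10   15   20   25   30   35   40

40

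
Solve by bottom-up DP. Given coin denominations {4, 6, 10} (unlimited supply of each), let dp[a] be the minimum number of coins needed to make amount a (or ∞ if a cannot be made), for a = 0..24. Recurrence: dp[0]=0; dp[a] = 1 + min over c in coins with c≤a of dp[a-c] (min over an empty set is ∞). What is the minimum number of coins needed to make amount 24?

 a  0  1  2  3  4  5  6  7  8  9 10 11 12 13 14 15 16 17 18 19 20 21 22 23 24
dp  0  -  -  -  1  -  1  -  2  -  1  -  2  -  2  -  2  -  3  -  2  -  3  -  3
(- denotes ∞ / unreachable)

3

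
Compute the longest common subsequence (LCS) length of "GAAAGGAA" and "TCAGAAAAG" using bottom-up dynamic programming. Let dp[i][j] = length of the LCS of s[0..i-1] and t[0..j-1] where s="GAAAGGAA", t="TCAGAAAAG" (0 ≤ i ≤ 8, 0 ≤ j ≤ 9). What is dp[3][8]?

3

   ''  T  C  A  G  A  A  A  A  G
''  0  0  0  0  0  0  0  0  0  0
 G  0  0  0  0  1  1  1  1  1  1
 A  0  0  0  1  1  2  2  2  2  2
 A  0  0  0  1  1  2  3  3  3  3
 A  0  0  0  1  1  2  3  4  4  4
 G  0  0  0  1  2  2  3  4  4  5
 G  0  0  0  1  2  2  3  4  4  5
 A  0  0  0  1  2  3  3  4  5  5
 A  0  0  0  1  2  3  4  4  5  5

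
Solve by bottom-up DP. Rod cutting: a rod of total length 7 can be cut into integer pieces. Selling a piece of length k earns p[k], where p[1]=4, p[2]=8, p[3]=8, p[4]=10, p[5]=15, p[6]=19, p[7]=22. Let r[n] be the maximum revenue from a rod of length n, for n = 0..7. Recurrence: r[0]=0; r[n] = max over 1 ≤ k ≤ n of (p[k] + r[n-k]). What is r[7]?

28

   n    0    1    2    3    4    5    6    7
r[n]    0    4    8   12   16   20   24   28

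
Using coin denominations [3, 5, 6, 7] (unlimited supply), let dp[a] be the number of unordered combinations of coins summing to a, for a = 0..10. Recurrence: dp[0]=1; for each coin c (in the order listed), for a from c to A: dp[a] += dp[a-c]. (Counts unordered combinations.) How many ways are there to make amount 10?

after  coin     0     1     2     3     4     5     6     7     8     9    10
          3     1     0     0     1     0     0     1     0     0     1     0
          5     1     0     0     1     0     1     1     0     1     1     1
          6     1     0     0     1     0     1     2     0     1     2     1
          7     1     0     0     1     0     1     2     1     1     2     2

2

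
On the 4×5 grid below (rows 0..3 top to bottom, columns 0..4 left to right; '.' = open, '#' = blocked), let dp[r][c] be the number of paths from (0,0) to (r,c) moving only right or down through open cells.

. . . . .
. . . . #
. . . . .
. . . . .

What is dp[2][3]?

10

r\c   0   1   2   3   4
  0   1   1   1   1   1
  1   1   2   3   4   0
  2   1   3   6  10  10
  3   1   4  10  20  30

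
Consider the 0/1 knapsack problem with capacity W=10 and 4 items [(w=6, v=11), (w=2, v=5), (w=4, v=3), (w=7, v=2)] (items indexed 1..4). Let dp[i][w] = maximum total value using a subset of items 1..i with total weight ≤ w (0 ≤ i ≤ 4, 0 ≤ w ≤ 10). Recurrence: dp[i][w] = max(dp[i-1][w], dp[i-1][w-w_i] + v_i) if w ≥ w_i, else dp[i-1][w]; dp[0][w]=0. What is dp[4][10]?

16

i\w   0   1   2   3   4   5   6   7   8   9  10
  0   0   0   0   0   0   0   0   0   0   0   0
  1   0   0   0   0   0   0  11  11  11  11  11
  2   0   0   5   5   5   5  11  11  16  16  16
  3   0   0   5   5   5   5  11  11  16  16  16
  4   0   0   5   5   5   5  11  11  16  16  16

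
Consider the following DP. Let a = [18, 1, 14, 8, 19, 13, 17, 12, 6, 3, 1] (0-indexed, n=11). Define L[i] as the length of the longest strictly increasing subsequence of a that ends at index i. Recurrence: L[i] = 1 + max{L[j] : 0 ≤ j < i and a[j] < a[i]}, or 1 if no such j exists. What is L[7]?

3

   i    0    1    2    3    4    5    6    7    8    9   10
a[i]   18    1   14    8   19   13   17   12    6    3    1
L[i]    1    1    2    2    3    3    4    3    2    2    1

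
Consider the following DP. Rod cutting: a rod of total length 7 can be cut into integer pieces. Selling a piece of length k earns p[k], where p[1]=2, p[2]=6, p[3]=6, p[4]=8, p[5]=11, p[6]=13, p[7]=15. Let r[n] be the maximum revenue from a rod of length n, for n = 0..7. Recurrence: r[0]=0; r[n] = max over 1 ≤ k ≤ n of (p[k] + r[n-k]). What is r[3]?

   n    0    1    2    3    4    5    6    7
r[n]    0    2    6    8   12   14   18   20

8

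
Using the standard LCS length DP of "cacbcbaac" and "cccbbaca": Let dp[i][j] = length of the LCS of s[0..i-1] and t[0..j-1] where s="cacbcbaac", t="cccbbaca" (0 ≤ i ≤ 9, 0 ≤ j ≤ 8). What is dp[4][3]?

2

   ''  c  c  c  b  b  a  c  a
''  0  0  0  0  0  0  0  0  0
 c  0  1  1  1  1  1  1  1  1
 a  0  1  1  1  1  1  2  2  2
 c  0  1  2  2  2  2  2  3  3
 b  0  1  2  2  3  3  3  3  3
 c  0  1  2  3  3  3  3  4  4
 b  0  1  2  3  4  4  4  4  4
 a  0  1  2  3  4  4  5  5  5
 a  0  1  2  3  4  4  5  5  6
 c  0  1  2  3  4  4  5  6  6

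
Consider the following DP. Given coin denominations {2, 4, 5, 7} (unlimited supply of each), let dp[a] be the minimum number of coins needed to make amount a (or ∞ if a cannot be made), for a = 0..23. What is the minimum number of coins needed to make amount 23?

4

 a  0  1  2  3  4  5  6  7  8  9 10 11 12 13 14 15 16 17 18 19 20 21 22 23
dp  0  -  1  -  1  1  2  1  2  2  2  2  2  3  2  3  3  3  3  3  4  3  4  4
(- denotes ∞ / unreachable)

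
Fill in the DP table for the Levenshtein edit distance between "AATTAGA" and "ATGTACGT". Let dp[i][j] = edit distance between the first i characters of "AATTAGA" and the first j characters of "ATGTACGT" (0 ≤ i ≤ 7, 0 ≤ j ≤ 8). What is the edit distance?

   ''  A  T  G  T  A  C  G  T
''  0  1  2  3  4  5  6  7  8
 A  1  0  1  2  3  4  5  6  7
 A  2  1  1  2  3  3  4  5  6
 T  3  2  1  2  2  3  4  5  5
 T  4  3  2  2  2  3  4  5  5
 A  5  4  3  3  3  2  3  4  5
 G  6  5  4  3  4  3  3  3  4
 A  7  6  5  4  4  4  4  4  4

4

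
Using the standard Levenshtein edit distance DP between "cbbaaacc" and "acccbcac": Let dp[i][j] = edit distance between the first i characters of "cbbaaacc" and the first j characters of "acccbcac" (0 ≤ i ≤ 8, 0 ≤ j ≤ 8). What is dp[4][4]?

4

   ''  a  c  c  c  b  c  a  c
''  0  1  2  3  4  5  6  7  8
 c  1  1  1  2  3  4  5  6  7
 b  2  2  2  2  3  3  4  5  6
 b  3  3  3  3  3  3  4  5  6
 a  4  3  4  4  4  4  4  4  5
 a  5  4  4  5  5  5  5  4  5
 a  6  5  5  5  6  6  6  5  5
 c  7  6  5  5  5  6  6  6  5
 c  8  7  6  5  5  6  6  7  6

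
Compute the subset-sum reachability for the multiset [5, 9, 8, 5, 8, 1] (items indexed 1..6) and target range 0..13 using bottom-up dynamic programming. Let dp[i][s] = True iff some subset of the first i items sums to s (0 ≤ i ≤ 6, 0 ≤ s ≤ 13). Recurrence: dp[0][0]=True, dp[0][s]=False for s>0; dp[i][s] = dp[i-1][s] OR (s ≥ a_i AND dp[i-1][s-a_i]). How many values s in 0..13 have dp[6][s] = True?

i\s   0   1   2   3   4   5   6   7   8   9  10  11  12  13
  0   T   F   F   F   F   F   F   F   F   F   F   F   F   F
  1   T   F   F   F   F   T   F   F   F   F   F   F   F   F
  2   T   F   F   F   F   T   F   F   F   T   F   F   F   F
  3   T   F   F   F   F   T   F   F   T   T   F   F   F   T
  4   T   F   F   F   F   T   F   F   T   T   T   F   F   T
  5   T   F   F   F   F   T   F   F   T   T   T   F   F   T
  6   T   T   F   F   F   T   T   F   T   T   T   T   F   T

9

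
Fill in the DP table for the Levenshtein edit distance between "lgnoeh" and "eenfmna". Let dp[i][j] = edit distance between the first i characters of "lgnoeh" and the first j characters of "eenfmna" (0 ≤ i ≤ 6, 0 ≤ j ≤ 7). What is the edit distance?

6

   ''  e  e  n  f  m  n  a
''  0  1  2  3  4  5  6  7
 l  1  1  2  3  4  5  6  7
 g  2  2  2  3  4  5  6  7
 n  3  3  3  2  3  4  5  6
 o  4  4  4  3  3  4  5  6
 e  5  4  4  4  4  4  5  6
 h  6  5  5  5  5  5  5  6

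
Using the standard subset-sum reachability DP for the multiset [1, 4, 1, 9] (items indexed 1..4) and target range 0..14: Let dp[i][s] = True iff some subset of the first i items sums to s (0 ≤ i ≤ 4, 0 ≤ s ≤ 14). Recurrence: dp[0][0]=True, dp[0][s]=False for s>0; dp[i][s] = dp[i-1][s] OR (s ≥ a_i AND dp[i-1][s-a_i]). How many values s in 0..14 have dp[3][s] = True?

6

i\s   0   1   2   3   4   5   6   7   8   9  10  11  12  13  14
  0   T   F   F   F   F   F   F   F   F   F   F   F   F   F   F
  1   T   T   F   F   F   F   F   F   F   F   F   F   F   F   F
  2   T   T   F   F   T   T   F   F   F   F   F   F   F   F   F
  3   T   T   T   F   T   T   T   F   F   F   F   F   F   F   F
  4   T   T   T   F   T   T   T   F   F   T   T   T   F   T   T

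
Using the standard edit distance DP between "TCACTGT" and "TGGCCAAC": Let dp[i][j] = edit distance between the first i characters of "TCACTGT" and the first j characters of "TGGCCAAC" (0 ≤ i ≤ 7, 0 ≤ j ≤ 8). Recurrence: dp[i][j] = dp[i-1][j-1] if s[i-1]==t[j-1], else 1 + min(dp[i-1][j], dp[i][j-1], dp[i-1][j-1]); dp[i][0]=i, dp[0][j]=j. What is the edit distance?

6

   ''  T  G  G  C  C  A  A  C
''  0  1  2  3  4  5  6  7  8
 T  1  0  1  2  3  4  5  6  7
 C  2  1  1  2  2  3  4  5  6
 A  3  2  2  2  3  3  3  4  5
 C  4  3  3  3  2  3  4  4  4
 T  5  4  4  4  3  3  4  5  5
 G  6  5  4  4  4  4  4  5  6
 T  7  6  5  5  5  5  5  5  6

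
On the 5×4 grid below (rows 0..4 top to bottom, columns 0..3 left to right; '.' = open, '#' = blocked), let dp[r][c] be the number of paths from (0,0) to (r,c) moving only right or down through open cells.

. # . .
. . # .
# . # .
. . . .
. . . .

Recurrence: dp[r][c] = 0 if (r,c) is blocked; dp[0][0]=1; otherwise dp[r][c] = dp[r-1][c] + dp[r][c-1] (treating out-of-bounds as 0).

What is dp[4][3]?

3

r\c   0   1   2   3
  0   1   0   0   0
  1   1   1   0   0
  2   0   1   0   0
  3   0   1   1   1
  4   0   1   2   3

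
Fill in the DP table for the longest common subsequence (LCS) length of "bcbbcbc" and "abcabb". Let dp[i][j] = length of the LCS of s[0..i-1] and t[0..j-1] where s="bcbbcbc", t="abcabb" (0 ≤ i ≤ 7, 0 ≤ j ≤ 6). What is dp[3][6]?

3

   ''  a  b  c  a  b  b
''  0  0  0  0  0  0  0
 b  0  0  1  1  1  1  1
 c  0  0  1  2  2  2  2
 b  0  0  1  2  2  3  3
 b  0  0  1  2  2  3  4
 c  0  0  1  2  2  3  4
 b  0  0  1  2  2  3  4
 c  0  0  1  2  2  3  4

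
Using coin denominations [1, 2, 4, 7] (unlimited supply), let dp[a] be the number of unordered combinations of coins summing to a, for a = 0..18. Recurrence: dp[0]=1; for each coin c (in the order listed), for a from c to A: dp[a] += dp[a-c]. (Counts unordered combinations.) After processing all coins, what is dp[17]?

39

after  coin     0     1     2     3     4     5     6     7     8     9    10    11    12    13    14    15    16    17    18
          1     1     1     1     1     1     1     1     1     1     1     1     1     1     1     1     1     1     1     1
          2     1     1     2     2     3     3     4     4     5     5     6     6     7     7     8     8     9     9    10
          4     1     1     2     2     4     4     6     6     9     9    12    12    16    16    20    20    25    25    30
          7     1     1     2     2     4     4     6     7    10    11    14    16    20    22    27    30    36    39    46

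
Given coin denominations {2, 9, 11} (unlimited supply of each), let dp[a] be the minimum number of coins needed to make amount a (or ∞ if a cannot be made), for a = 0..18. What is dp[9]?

 a  0  1  2  3  4  5  6  7  8  9 10 11 12 13 14 15 16 17 18
dp  0  -  1  -  2  -  3  -  4  1  5  1  6  2  7  3  8  4  2
(- denotes ∞ / unreachable)

1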